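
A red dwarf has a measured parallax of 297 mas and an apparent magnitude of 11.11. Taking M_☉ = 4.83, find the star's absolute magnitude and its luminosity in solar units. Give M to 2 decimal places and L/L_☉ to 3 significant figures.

d = 1/p = 1000/297 mas = 3.367 pc
M = m − 5 log₁₀ d + 5 = 11.11 − 5·0.5272 + 5 = 13.474
M − M_☉ = 13.474 − 4.83 = 8.644
L/L_☉ = 10^(−0.4 × 8.644) = 3.487×10^-4

M ≈ 13.47; L/L_☉ ≈ 3.49×10^-4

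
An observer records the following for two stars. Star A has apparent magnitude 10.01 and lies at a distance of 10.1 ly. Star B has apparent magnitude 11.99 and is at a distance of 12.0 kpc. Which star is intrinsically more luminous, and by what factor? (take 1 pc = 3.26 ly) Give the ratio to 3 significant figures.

Star B is more luminous, by a factor of 2.42×10^6.

Star A: d = 10.1 ly / 3.26 = 3.098 pc
Star A: M = m − 5 log₁₀ d + 5 = 10.01 − 5·0.4911 + 5 = 12.554
Star B: d = 12.0 kpc = 12000 pc
Star B: M = m − 5 log₁₀ d + 5 = 11.99 − 5·4.0792 + 5 = -3.406
ΔM = M_A − M_B = 12.554 − (-3.406) = 15.960; smaller M is more luminous → Star B.
L ratio = 10^(0.4 |ΔM|) = 10^6.384 = 2.422×10^6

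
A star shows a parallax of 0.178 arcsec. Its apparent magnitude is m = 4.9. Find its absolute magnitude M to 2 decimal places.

M ≈ 6.15

d = 1/p = 1/0.178″ = 5.618 pc
5 log₁₀(d/10 pc) = 5 log₁₀(5.618) − 5 = -1.252
M = m − 5 log₁₀(d/10) = 4.9 + 1.252 = 6.152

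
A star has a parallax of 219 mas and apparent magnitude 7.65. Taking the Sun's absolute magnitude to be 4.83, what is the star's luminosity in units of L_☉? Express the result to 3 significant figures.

d = 1/p = 1000/219 mas = 4.566 pc
M = m − 5 log₁₀ d + 5 = 7.65 − 5·0.6596 + 5 = 9.352
M − M_☉ = 9.352 − 4.83 = 4.522
L/L_☉ = 10^(−0.4 × 4.522) = 0.01553

L/L_☉ ≈ 0.0155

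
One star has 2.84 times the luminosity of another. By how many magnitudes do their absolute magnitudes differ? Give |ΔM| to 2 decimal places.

Pogson: ΔM = −2.5 log₁₀(ratio) = −2.5 log₁₀(2.84) = −2.5 × 0.4533 = -1.133

|ΔM| ≈ 1.13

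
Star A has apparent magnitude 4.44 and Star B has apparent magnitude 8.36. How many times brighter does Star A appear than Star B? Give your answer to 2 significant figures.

37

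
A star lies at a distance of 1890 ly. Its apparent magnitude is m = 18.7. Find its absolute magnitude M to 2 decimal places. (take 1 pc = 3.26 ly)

M ≈ 9.88

d = 1890 ly / 3.26 = 579.8 pc
5 log₁₀(d/10 pc) = 5 log₁₀(579.8) − 5 = 8.816
M = m − 5 log₁₀(d/10) = 18.7 − 8.816 = 9.884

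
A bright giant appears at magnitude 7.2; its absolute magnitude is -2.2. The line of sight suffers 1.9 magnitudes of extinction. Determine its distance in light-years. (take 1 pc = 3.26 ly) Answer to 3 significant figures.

m − M = 5 log₁₀(d/10 pc) + A  ⇒  7.2 − (-2.2) − 1.9 = 5 log₁₀(d/10)
7.500 = 5 log₁₀(d/10)
log₁₀ d = (m − M − A)/5 + 1 = 2.5000
d = 10^2.5000 = 316.2 pc
= 1031 ly

d ≈ 1030 ly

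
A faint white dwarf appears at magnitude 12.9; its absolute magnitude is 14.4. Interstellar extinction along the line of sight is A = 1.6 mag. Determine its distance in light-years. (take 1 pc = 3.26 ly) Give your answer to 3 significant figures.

m − M = 5 log₁₀(d/10 pc) + A  ⇒  12.9 − (14.4) − 1.6 = 5 log₁₀(d/10)
-3.100 = 5 log₁₀(d/10)
log₁₀ d = (m − M − A)/5 + 1 = 0.3800
d = 10^0.3800 = 2.399 pc
= 7.820 ly

d ≈ 7.82 ly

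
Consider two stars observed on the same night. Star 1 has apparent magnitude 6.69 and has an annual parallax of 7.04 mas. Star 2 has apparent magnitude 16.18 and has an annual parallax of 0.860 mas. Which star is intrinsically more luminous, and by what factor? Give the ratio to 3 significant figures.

Star 1: p = 7.04 mas = 7.04×10^-3″ → d = 1/p = 142.0 pc
Star 1: M = m − 5 log₁₀ d + 5 = 6.69 − 5·2.1524 + 5 = 0.928
Star 2: p = 0.860 mas = 8.60×10^-4″ → d = 1/p = 1163 pc
Star 2: M = m − 5 log₁₀ d + 5 = 16.18 − 5·3.0655 + 5 = 5.852
ΔM = M_1 − M_2 = 0.928 − (5.852) = -4.925; smaller M is more luminous → Star 1.
L ratio = 10^(0.4 |ΔM|) = 10^1.970 = 93.29

Star 1 is more luminous, by a factor of 93.3.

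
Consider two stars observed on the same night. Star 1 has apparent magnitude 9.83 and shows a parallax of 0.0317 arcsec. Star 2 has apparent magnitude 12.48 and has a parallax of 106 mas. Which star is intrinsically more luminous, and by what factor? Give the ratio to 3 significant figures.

Star 1 is more luminous, by a factor of 128.

Star 1: d = 1/p = 1/0.0317″ = 31.55 pc
Star 1: M = m − 5 log₁₀ d + 5 = 9.83 − 5·1.4989 + 5 = 7.335
Star 2: p = 106 mas = 0.106″ → d = 1/p = 9.434 pc
Star 2: M = m − 5 log₁₀ d + 5 = 12.48 − 5·0.9747 + 5 = 12.607
ΔM = M_1 − M_2 = 7.335 − (12.607) = -5.271; smaller M is more luminous → Star 1.
L ratio = 10^(0.4 |ΔM|) = 10^2.108 = 128.4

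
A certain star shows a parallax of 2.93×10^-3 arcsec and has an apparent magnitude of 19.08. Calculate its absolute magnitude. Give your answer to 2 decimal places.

M ≈ 11.41

d = 1/p = 1/2.93×10^-3″ = 341.3 pc
5 log₁₀(d/10 pc) = 5 log₁₀(341.3) − 5 = 7.666
M = m − 5 log₁₀(d/10) = 19.08 − 7.666 = 11.414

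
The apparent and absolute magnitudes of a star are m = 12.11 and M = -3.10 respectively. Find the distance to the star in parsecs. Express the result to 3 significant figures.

d ≈ 11000 pc

Distance modulus: m − M = 12.11 − (-3.10) = 15.210
m − M = 5 log₁₀ d − 5
log₁₀ d = (m − M)/5 + 1 = 4.0420
d = 10^4.0420 = 11020 pc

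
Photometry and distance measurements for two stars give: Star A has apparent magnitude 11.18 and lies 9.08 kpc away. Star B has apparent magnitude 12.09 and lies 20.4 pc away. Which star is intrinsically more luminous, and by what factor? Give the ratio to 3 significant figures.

Star A: d = 9.08 kpc = 9080 pc
Star A: M = m − 5 log₁₀ d + 5 = 11.18 − 5·3.9581 + 5 = -3.610
Star B: M = m − 5 log₁₀ d + 5 = 12.09 − 5·1.3096 + 5 = 10.542
ΔM = M_A − M_B = -3.610 − (10.542) = -14.152; smaller M is more luminous → Star A.
L ratio = 10^(0.4 |ΔM|) = 10^5.661 = 458000

Star A is more luminous, by a factor of 458000.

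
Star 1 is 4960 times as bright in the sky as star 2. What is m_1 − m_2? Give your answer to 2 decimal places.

Pogson: Δm = −2.5 log₁₀(ratio) = −2.5 log₁₀(4960) = −2.5 × 3.6955 = -9.239
Star 1 is brighter, so it has the smaller magnitude: the difference is negative.

m_1 − m_2 ≈ -9.24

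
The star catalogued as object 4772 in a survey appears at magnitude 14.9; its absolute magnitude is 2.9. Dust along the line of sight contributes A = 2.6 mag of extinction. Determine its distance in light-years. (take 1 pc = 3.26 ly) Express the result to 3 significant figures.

m − M = 5 log₁₀(d/10 pc) + A  ⇒  14.9 − (2.9) − 2.6 = 5 log₁₀(d/10)
9.400 = 5 log₁₀(d/10)
log₁₀ d = (m − M − A)/5 + 1 = 2.8800
d = 10^2.8800 = 758.6 pc
= 2473 ly

d ≈ 2470 ly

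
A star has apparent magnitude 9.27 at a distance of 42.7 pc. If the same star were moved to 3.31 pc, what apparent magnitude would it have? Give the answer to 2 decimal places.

m ≈ 3.72

Flux ∝ 1/d², so Δm = 5 log₁₀(d₂/d₁) = 5 log₁₀(3.31/42.7) = -5.553
m₂ = m₁ + Δm = 9.27 + (-5.553) = 3.717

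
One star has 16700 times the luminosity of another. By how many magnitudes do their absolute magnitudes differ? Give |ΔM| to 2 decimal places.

|ΔM| ≈ 10.56

Pogson: ΔM = −2.5 log₁₀(ratio) = −2.5 log₁₀(16700) = −2.5 × 4.2227 = -10.557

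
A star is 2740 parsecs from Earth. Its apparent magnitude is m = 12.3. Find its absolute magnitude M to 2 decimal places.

5 log₁₀(d/10 pc) = 5 log₁₀(2740) − 5 = 12.189
M = m − 5 log₁₀(d/10) = 12.3 − 12.189 = 0.111

M ≈ 0.11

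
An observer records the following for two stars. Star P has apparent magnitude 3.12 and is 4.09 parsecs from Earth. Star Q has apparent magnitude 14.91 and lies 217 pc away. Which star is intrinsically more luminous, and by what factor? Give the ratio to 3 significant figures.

Star P: M = m − 5 log₁₀ d + 5 = 3.12 − 5·0.6117 + 5 = 5.061
Star Q: M = m − 5 log₁₀ d + 5 = 14.91 − 5·2.3365 + 5 = 8.228
ΔM = M_P − M_Q = 5.061 − (8.228) = -3.166; smaller M is more luminous → Star P.
L ratio = 10^(0.4 |ΔM|) = 10^1.267 = 18.47

Star P is more luminous, by a factor of 18.5.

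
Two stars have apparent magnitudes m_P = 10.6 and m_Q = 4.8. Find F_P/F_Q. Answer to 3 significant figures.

Magnitude difference = 5.8
Flux ratio = 10^(−0.4 Δm) = 10^(−0.4 × 5.8) = 10^-2.320 = 4.786×10^-3

F_P/F_Q ≈ 4.79×10^-3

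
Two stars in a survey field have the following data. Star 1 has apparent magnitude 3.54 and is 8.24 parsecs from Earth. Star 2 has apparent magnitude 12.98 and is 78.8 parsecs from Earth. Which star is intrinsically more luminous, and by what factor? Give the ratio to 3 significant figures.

Star 1 is more luminous, by a factor of 65.3.

Star 1: M = m − 5 log₁₀ d + 5 = 3.54 − 5·0.9159 + 5 = 3.960
Star 2: M = m − 5 log₁₀ d + 5 = 12.98 − 5·1.8965 + 5 = 8.497
ΔM = M_1 − M_2 = 3.960 − (8.497) = -4.537; smaller M is more luminous → Star 1.
L ratio = 10^(0.4 |ΔM|) = 10^1.815 = 65.28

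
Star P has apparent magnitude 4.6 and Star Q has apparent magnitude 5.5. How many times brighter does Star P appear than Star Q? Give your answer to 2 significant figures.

Δm = 4.6 − (5.5) = -0.9
Flux ratio = 10^(−0.4 Δm) = 10^(−0.4 × -0.9) = 10^0.360 = 2.291

2.3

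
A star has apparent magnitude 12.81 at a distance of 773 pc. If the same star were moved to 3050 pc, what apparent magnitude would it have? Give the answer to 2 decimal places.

m ≈ 15.79

Flux ∝ 1/d², so Δm = 5 log₁₀(d₂/d₁) = 5 log₁₀(3050/773) = 2.981
m₂ = m₁ + Δm = 12.81 + (2.981) = 15.791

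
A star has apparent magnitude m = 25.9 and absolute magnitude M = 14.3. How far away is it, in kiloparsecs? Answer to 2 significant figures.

μ = m − M = 11.600
m − M = 5 log₁₀ d − 5
log₁₀ d = (m − M)/5 + 1 = 3.3200
d = 10^3.3200 = 2089 pc
= 2.089 kpc

d ≈ 2.1 kpc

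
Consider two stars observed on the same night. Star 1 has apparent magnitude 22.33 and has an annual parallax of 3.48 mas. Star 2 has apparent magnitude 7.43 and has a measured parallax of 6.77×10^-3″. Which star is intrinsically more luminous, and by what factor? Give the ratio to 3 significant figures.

Star 2 is more luminous, by a factor of 241000.

Star 1: p = 3.48 mas = 3.48×10^-3″ → d = 1/p = 287.4 pc
Star 1: M = m − 5 log₁₀ d + 5 = 22.33 − 5·2.4584 + 5 = 15.038
Star 2: d = 1/p = 1/6.77×10^-3″ = 147.7 pc
Star 2: M = m − 5 log₁₀ d + 5 = 7.43 − 5·2.1694 + 5 = 1.583
ΔM = M_1 − M_2 = 15.038 − (1.583) = 13.455; smaller M is more luminous → Star 2.
L ratio = 10^(0.4 |ΔM|) = 10^5.382 = 241000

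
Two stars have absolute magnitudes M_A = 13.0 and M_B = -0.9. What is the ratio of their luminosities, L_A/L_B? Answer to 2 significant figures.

ΔM = M_A − M_B = 13.9
L_A/L_B = 10^(−0.4 ΔM) = 10^-5.560 = 2.754×10^-6

L_A/L_B ≈ 2.8×10^-6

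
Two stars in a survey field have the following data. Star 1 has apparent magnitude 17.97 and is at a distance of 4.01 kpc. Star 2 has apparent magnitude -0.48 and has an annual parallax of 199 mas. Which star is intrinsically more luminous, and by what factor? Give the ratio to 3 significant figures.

Star 2 is more luminous, by a factor of 37.7.

Star 1: d = 4.01 kpc = 4010 pc
Star 1: M = m − 5 log₁₀ d + 5 = 17.97 − 5·3.6031 + 5 = 4.954
Star 2: p = 199 mas = 0.199″ → d = 1/p = 5.025 pc
Star 2: M = m − 5 log₁₀ d + 5 = -0.48 − 5·0.7011 + 5 = 1.014
ΔM = M_1 − M_2 = 4.954 − (1.014) = 3.940; smaller M is more luminous → Star 2.
L ratio = 10^(0.4 |ΔM|) = 10^1.576 = 37.67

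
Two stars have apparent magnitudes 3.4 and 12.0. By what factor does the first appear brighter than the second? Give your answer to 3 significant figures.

2750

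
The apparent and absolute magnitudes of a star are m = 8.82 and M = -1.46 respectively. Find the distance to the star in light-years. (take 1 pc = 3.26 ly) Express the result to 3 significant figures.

d ≈ 3710 ly

μ = m − M = 10.280
m − M = 5 log₁₀ d − 5
log₁₀ d = (m − M)/5 + 1 = 3.0560
d = 10^3.0560 = 1138 pc
= 3709 ly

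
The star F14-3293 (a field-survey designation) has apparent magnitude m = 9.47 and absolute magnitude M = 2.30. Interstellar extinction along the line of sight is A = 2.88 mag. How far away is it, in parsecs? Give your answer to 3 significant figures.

d ≈ 72.1 pc

m − M = 5 log₁₀(d/10 pc) + A  ⇒  9.47 − (2.30) − 2.88 = 5 log₁₀(d/10)
4.290 = 5 log₁₀(d/10)
log₁₀ d = (m − M − A)/5 + 1 = 1.8580
d = 10^1.8580 = 72.11 pc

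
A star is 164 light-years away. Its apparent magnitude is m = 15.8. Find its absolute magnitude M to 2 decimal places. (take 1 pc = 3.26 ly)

M ≈ 12.29

d = 164 ly / 3.26 = 50.31 pc
5 log₁₀(d/10 pc) = 5 log₁₀(50.31) − 5 = 3.508
M = m − 5 log₁₀(d/10) = 15.8 − 3.508 = 12.292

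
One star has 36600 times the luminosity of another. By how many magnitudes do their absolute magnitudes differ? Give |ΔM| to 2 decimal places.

|ΔM| ≈ 11.41

Pogson: ΔM = −2.5 log₁₀(ratio) = −2.5 log₁₀(36600) = −2.5 × 4.5635 = -11.409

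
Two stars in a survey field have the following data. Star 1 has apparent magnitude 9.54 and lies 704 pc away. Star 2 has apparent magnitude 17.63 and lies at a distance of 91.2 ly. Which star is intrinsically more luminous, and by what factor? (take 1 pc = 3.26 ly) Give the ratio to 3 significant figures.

Star 1 is more luminous, by a factor of 1.09×10^6.

Star 1: M = m − 5 log₁₀ d + 5 = 9.54 − 5·2.8476 + 5 = 0.302
Star 2: d = 91.2 ly / 3.26 = 27.98 pc
Star 2: M = m − 5 log₁₀ d + 5 = 17.63 − 5·1.4468 + 5 = 15.396
ΔM = M_1 − M_2 = 0.302 − (15.396) = -15.094; smaller M is more luminous → Star 1.
L ratio = 10^(0.4 |ΔM|) = 10^6.038 = 1.090×10^6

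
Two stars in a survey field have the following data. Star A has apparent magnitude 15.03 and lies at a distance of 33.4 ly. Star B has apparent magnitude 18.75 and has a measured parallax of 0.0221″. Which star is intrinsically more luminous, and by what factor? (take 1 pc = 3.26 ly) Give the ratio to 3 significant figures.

Star A is more luminous, by a factor of 1.58.

Star A: d = 33.4 ly / 3.26 = 10.25 pc
Star A: M = m − 5 log₁₀ d + 5 = 15.03 − 5·1.0105 + 5 = 14.977
Star B: d = 1/p = 1/0.0221″ = 45.25 pc
Star B: M = m − 5 log₁₀ d + 5 = 18.75 − 5·1.6556 + 5 = 15.472
ΔM = M_A − M_B = 14.977 − (15.472) = -0.495; smaller M is more luminous → Star A.
L ratio = 10^(0.4 |ΔM|) = 10^0.198 = 1.577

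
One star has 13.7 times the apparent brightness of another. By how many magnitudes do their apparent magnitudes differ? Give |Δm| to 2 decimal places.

Pogson: Δm = −2.5 log₁₀(ratio) = −2.5 log₁₀(13.7) = −2.5 × 1.1367 = -2.842

|Δm| ≈ 2.84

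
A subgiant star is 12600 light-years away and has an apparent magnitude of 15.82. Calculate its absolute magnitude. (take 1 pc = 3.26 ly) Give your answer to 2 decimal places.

M ≈ 2.88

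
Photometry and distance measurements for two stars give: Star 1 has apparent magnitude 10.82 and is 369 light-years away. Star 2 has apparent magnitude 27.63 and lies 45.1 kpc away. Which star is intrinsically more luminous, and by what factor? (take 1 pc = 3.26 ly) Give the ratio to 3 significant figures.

Star 1: d = 369 ly / 3.26 = 113.2 pc
Star 1: M = m − 5 log₁₀ d + 5 = 10.82 − 5·2.0538 + 5 = 5.551
Star 2: d = 45.1 kpc = 45100 pc
Star 2: M = m − 5 log₁₀ d + 5 = 27.63 − 5·4.6542 + 5 = 9.359
ΔM = M_1 − M_2 = 5.551 − (9.359) = -3.808; smaller M is more luminous → Star 1.
L ratio = 10^(0.4 |ΔM|) = 10^1.523 = 33.36

Star 1 is more luminous, by a factor of 33.4.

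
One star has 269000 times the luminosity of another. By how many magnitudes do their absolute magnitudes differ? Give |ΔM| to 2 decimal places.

|ΔM| ≈ 13.57

Pogson: ΔM = −2.5 log₁₀(ratio) = −2.5 log₁₀(269000) = −2.5 × 5.4298 = -13.574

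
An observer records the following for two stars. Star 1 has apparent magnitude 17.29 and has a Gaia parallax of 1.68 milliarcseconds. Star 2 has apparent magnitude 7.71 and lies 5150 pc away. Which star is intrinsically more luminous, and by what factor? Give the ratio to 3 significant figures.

Star 1: p = 1.68 mas = 1.68×10^-3″ → d = 1/p = 595.2 pc
Star 1: M = m − 5 log₁₀ d + 5 = 17.29 − 5·2.7747 + 5 = 8.417
Star 2: M = m − 5 log₁₀ d + 5 = 7.71 − 5·3.7118 + 5 = -5.849
ΔM = M_1 − M_2 = 8.417 − (-5.849) = 14.266; smaller M is more luminous → Star 2.
L ratio = 10^(0.4 |ΔM|) = 10^5.706 = 508400

Star 2 is more luminous, by a factor of 508000.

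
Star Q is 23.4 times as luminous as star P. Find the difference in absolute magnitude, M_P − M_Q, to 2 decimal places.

Pogson: ΔM = −2.5 log₁₀(ratio) = −2.5 log₁₀(23.4) = −2.5 × 1.3692 = -3.423
Star Q is brighter so has the smaller magnitude: M_P − M_Q is positive.

M_P − M_Q ≈ 3.42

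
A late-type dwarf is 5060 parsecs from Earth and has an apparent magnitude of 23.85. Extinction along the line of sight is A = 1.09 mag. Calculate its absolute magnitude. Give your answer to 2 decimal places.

M ≈ 9.24

5 log₁₀(d/10 pc) = 5 log₁₀(5060) − 5 = 13.521
M = m − 5 log₁₀(d/10) − A = 23.85 − 13.521 − 1.09 = 9.239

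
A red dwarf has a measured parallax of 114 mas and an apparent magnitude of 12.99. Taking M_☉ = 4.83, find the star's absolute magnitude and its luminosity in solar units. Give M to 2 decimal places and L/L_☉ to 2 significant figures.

d = 1/p = 1000/114 mas = 8.772 pc
M = m − 5 log₁₀ d + 5 = 12.99 − 5·0.9431 + 5 = 13.275
M − M_☉ = 13.275 − 4.83 = 8.445
L/L_☉ = 10^(−0.4 × 8.445) = 4.190×10^-4

M ≈ 13.27; L/L_☉ ≈ 4.2×10^-4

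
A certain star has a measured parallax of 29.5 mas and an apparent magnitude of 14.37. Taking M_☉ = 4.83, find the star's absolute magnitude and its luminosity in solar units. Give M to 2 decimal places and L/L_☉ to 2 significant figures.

M ≈ 11.72; L/L_☉ ≈ 1.8×10^-3

d = 1/p = 1000/29.5 mas = 33.90 pc
M = m − 5 log₁₀ d + 5 = 14.37 − 5·1.5302 + 5 = 11.719
M − M_☉ = 11.719 − 4.83 = 6.889
L/L_☉ = 10^(−0.4 × 6.889) = 1.755×10^-3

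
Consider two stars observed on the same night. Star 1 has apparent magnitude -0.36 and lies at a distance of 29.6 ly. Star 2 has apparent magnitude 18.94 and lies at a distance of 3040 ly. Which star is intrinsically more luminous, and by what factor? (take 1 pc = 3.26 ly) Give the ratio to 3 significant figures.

Star 1: d = 29.6 ly / 3.26 = 9.080 pc
Star 1: M = m − 5 log₁₀ d + 5 = -0.36 − 5·0.9581 + 5 = -0.150
Star 2: d = 3040 ly / 3.26 = 932.5 pc
Star 2: M = m − 5 log₁₀ d + 5 = 18.94 − 5·2.9697 + 5 = 9.092
ΔM = M_1 − M_2 = -0.150 − (9.092) = -9.242; smaller M is more luminous → Star 1.
L ratio = 10^(0.4 |ΔM|) = 10^3.697 = 4975

Star 1 is more luminous, by a factor of 4980.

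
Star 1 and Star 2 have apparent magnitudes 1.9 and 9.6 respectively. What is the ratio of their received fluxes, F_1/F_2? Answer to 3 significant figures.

F_1/F_2 ≈ 1200

Δm = 1.9 − (9.6) = -7.7
Flux ratio = 10^(−0.4 Δm) = 10^(−0.4 × -7.7) = 10^3.080 = 1202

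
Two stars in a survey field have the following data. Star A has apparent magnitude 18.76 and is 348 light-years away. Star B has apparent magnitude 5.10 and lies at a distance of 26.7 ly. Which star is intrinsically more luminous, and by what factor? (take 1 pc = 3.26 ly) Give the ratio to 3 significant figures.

Star B is more luminous, by a factor of 1710.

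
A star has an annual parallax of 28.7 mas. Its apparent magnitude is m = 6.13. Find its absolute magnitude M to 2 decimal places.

M ≈ 3.42

p = 28.7 mas = 0.0287″ → d = 1/p = 34.84 pc
5 log₁₀(d/10 pc) = 5 log₁₀(34.84) − 5 = 2.711
M = m − 5 log₁₀(d/10) = 6.13 − 2.711 = 3.419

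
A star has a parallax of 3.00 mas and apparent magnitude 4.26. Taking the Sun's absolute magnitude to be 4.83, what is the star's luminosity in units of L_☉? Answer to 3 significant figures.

d = 1/p = 1000/3.00 mas = 333.3 pc
M = m − 5 log₁₀ d + 5 = 4.26 − 5·2.5229 + 5 = -3.354
M − M_☉ = -3.354 − 4.83 = -8.184
L/L_☉ = 10^(−0.4 × -8.184) = 1878

L/L_☉ ≈ 1880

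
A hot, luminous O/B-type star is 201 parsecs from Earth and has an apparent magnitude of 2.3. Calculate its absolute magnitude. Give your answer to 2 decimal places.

M ≈ -4.22

5 log₁₀(d/10 pc) = 5 log₁₀(201.0) − 5 = 6.516
M = m − 5 log₁₀(d/10) = 2.3 − 6.516 = -4.216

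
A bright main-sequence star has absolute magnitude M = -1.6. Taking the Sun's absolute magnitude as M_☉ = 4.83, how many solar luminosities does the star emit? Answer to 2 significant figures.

M − M_☉ = -1.6 − 4.83 = -6.430
L/L_☉ = 10^(−0.4 (M − M_☉)) = 10^2.572 = 373.3

L/L_☉ ≈ 370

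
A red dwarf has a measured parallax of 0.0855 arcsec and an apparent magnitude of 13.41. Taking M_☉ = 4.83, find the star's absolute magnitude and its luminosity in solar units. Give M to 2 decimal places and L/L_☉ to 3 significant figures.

M ≈ 13.07; L/L_☉ ≈ 5.06×10^-4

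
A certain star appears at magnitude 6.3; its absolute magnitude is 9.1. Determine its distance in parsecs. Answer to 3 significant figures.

μ = m − M = -2.800
m − M = 5 log₁₀ d − 5
log₁₀ d = (m − M)/5 + 1 = 0.4400
d = 10^0.4400 = 2.754 pc

d ≈ 2.75 pc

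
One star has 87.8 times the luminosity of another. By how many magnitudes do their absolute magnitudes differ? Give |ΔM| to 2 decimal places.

|ΔM| ≈ 4.86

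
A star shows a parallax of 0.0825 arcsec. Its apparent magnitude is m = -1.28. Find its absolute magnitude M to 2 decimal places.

d = 1/p = 1/0.0825″ = 12.12 pc
5 log₁₀(d/10 pc) = 5 log₁₀(12.12) − 5 = 0.418
M = m − 5 log₁₀(d/10) = -1.28 − 0.418 = -1.698

M ≈ -1.70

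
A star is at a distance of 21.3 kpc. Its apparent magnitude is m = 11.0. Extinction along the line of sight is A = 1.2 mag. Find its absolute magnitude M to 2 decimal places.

M ≈ -6.84

d = 21.3 kpc = 21300 pc
5 log₁₀(d/10 pc) = 5 log₁₀(21300) − 5 = 16.642
M = m − 5 log₁₀(d/10) − A = 11.0 − 16.642 − 1.2 = -6.842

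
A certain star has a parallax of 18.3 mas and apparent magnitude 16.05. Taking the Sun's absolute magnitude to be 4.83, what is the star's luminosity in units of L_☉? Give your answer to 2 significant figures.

L/L_☉ ≈ 9.7×10^-4

d = 1/p = 1000/18.3 mas = 54.64 pc
M = m − 5 log₁₀ d + 5 = 16.05 − 5·1.7375 + 5 = 12.362
M − M_☉ = 12.362 − 4.83 = 7.532
L/L_☉ = 10^(−0.4 × 7.532) = 9.707×10^-4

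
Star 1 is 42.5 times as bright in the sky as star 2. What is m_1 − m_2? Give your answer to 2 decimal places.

m_1 − m_2 ≈ -4.07

Pogson: Δm = −2.5 log₁₀(ratio) = −2.5 log₁₀(42.5) = −2.5 × 1.6284 = -4.071
Star 1 is brighter, so it has the smaller magnitude: the difference is negative.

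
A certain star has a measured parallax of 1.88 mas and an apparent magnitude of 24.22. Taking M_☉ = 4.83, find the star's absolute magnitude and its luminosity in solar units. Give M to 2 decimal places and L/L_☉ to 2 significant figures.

d = 1/p = 1000/1.88 mas = 531.9 pc
M = m − 5 log₁₀ d + 5 = 24.22 − 5·2.7258 + 5 = 15.591
M − M_☉ = 15.591 − 4.83 = 10.761
L/L_☉ = 10^(−0.4 × 10.761) = 4.962×10^-5

M ≈ 15.59; L/L_☉ ≈ 5.0×10^-5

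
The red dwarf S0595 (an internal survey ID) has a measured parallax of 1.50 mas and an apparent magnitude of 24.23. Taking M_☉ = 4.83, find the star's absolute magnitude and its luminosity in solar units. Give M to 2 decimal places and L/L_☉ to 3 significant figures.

d = 1/p = 1000/1.50 mas = 666.7 pc
M = m − 5 log₁₀ d + 5 = 24.23 − 5·2.8239 + 5 = 15.110
M − M_☉ = 15.110 − 4.83 = 10.280
L/L_☉ = 10^(−0.4 × 10.280) = 7.724×10^-5

M ≈ 15.11; L/L_☉ ≈ 7.72×10^-5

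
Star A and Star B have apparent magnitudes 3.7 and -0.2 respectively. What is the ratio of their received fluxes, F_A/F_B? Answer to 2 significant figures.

F_A/F_B ≈ 0.028

Δm = 3.7 − (-0.2) = 3.9
Flux ratio = 10^(−0.4 Δm) = 10^(−0.4 × 3.9) = 10^-1.560 = 0.02754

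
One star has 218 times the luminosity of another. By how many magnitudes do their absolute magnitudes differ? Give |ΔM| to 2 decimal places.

|ΔM| ≈ 5.85

Pogson: ΔM = −2.5 log₁₀(ratio) = −2.5 log₁₀(218) = −2.5 × 2.3385 = -5.846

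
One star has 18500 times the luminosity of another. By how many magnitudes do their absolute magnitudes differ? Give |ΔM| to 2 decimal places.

|ΔM| ≈ 10.67

Pogson: ΔM = −2.5 log₁₀(ratio) = −2.5 log₁₀(18500) = −2.5 × 4.2672 = -10.668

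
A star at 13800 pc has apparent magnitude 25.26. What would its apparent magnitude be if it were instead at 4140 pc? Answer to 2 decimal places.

m ≈ 22.65

Flux ∝ 1/d², so Δm = 5 log₁₀(d₂/d₁) = 5 log₁₀(4140/13800) = -2.614
m₂ = m₁ + Δm = 25.26 + (-2.614) = 22.646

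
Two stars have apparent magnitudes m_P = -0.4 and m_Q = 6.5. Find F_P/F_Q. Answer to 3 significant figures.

Magnitude difference = -6.9
Flux ratio = 10^(−0.4 Δm) = 10^(−0.4 × -6.9) = 10^2.760 = 575.4

F_P/F_Q ≈ 575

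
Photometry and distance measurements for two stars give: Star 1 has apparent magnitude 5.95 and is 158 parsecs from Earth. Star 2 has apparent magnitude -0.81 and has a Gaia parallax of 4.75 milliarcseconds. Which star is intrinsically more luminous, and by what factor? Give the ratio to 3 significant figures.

Star 2 is more luminous, by a factor of 898.

Star 1: M = m − 5 log₁₀ d + 5 = 5.95 − 5·2.1987 + 5 = -0.043
Star 2: p = 4.75 mas = 4.75×10^-3″ → d = 1/p = 210.5 pc
Star 2: M = m − 5 log₁₀ d + 5 = -0.81 − 5·2.3233 + 5 = -7.427
ΔM = M_1 − M_2 = -0.043 − (-7.427) = 7.383; smaller M is more luminous → Star 2.
L ratio = 10^(0.4 |ΔM|) = 10^2.953 = 898.0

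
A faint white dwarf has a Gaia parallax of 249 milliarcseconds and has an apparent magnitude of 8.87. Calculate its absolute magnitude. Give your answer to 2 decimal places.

p = 249 mas = 0.249″ → d = 1/p = 4.016 pc
5 log₁₀(d/10 pc) = 5 log₁₀(4.016) − 5 = -1.981
M = m − 5 log₁₀(d/10) = 8.87 + 1.981 = 10.851

M ≈ 10.85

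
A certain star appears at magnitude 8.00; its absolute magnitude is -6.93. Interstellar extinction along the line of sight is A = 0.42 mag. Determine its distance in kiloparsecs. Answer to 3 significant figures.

d ≈ 7.98 kpc

m − M = 5 log₁₀(d/10 pc) + A  ⇒  8.00 − (-6.93) − 0.42 = 5 log₁₀(d/10)
14.510 = 5 log₁₀(d/10)
log₁₀ d = (m − M − A)/5 + 1 = 3.9020
d = 10^3.9020 = 7980 pc
= 7.980 kpc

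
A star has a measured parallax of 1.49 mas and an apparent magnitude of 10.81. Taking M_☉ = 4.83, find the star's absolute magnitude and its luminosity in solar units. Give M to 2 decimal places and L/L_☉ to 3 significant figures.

d = 1/p = 1000/1.49 mas = 671.1 pc
M = m − 5 log₁₀ d + 5 = 10.81 − 5·2.8268 + 5 = 1.676
M − M_☉ = 1.676 − 4.83 = -3.154
L/L_☉ = 10^(−0.4 × -3.154) = 18.27

M ≈ 1.68; L/L_☉ ≈ 18.3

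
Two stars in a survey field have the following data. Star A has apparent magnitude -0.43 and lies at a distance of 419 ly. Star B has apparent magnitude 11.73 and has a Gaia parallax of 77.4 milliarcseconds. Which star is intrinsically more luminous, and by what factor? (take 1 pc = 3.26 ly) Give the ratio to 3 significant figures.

Star A is more luminous, by a factor of 7.24×10^6.

Star A: d = 419 ly / 3.26 = 128.5 pc
Star A: M = m − 5 log₁₀ d + 5 = -0.43 − 5·2.1090 + 5 = -5.975
Star B: p = 77.4 mas = 0.0774″ → d = 1/p = 12.92 pc
Star B: M = m − 5 log₁₀ d + 5 = 11.73 − 5·1.1113 + 5 = 11.174
ΔM = M_A − M_B = -5.975 − (11.174) = -17.149; smaller M is more luminous → Star A.
L ratio = 10^(0.4 |ΔM|) = 10^6.859 = 7.236×10^6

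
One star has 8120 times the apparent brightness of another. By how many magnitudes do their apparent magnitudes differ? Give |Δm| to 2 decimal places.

|Δm| ≈ 9.77

Pogson: Δm = −2.5 log₁₀(ratio) = −2.5 log₁₀(8120) = −2.5 × 3.9096 = -9.774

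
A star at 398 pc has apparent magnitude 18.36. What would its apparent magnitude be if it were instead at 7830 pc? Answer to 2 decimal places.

Flux ∝ 1/d², so Δm = 5 log₁₀(d₂/d₁) = 5 log₁₀(7830/398) = 6.469
m₂ = m₁ + Δm = 18.36 + (6.469) = 24.829

m ≈ 24.83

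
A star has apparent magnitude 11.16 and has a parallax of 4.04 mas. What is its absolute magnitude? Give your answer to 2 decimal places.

M ≈ 4.19

p = 4.04 mas = 4.04×10^-3″ → d = 1/p = 247.5 pc
5 log₁₀(d/10 pc) = 5 log₁₀(247.5) − 5 = 6.968
M = m − 5 log₁₀(d/10) = 11.16 − 6.968 = 4.192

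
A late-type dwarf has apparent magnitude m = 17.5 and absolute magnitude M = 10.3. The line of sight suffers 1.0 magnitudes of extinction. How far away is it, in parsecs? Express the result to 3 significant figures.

d ≈ 174 pc

m − M = 5 log₁₀(d/10 pc) + A  ⇒  17.5 − (10.3) − 1.0 = 5 log₁₀(d/10)
6.200 = 5 log₁₀(d/10)
log₁₀ d = (m − M − A)/5 + 1 = 2.2400
d = 10^2.2400 = 173.8 pc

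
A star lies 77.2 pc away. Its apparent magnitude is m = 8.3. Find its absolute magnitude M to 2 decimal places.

M ≈ 3.86

5 log₁₀(d/10 pc) = 5 log₁₀(77.20) − 5 = 4.438
M = m − 5 log₁₀(d/10) = 8.3 − 4.438 = 3.862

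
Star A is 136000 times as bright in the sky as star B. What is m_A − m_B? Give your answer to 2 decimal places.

Pogson: Δm = −2.5 log₁₀(ratio) = −2.5 log₁₀(136000) = −2.5 × 5.1335 = -12.834
Star A is brighter, so it has the smaller magnitude: the difference is negative.

m_A − m_B ≈ -12.83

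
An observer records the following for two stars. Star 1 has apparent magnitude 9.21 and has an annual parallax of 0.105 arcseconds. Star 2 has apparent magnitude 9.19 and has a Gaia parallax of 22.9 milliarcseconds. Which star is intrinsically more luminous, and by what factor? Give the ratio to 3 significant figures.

Star 1: d = 1/p = 1/0.105″ = 9.524 pc
Star 1: M = m − 5 log₁₀ d + 5 = 9.21 − 5·0.9788 + 5 = 9.316
Star 2: p = 22.9 mas = 0.0229″ → d = 1/p = 43.67 pc
Star 2: M = m − 5 log₁₀ d + 5 = 9.19 − 5·1.6402 + 5 = 5.989
ΔM = M_1 − M_2 = 9.316 − (5.989) = 3.327; smaller M is more luminous → Star 2.
L ratio = 10^(0.4 |ΔM|) = 10^1.331 = 21.41

Star 2 is more luminous, by a factor of 21.4.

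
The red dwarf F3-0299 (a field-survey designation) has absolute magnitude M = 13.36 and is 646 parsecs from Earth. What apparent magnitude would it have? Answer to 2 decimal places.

m = M + 5 log₁₀ d − 5 = 13.36 + 5·2.8102 − 5 = 22.411

m ≈ 22.41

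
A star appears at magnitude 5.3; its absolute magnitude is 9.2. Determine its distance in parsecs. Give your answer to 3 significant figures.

μ = m − M = -3.900
m − M = 5 log₁₀ d − 5
log₁₀ d = (m − M)/5 + 1 = 0.2200
d = 10^0.2200 = 1.660 pc

d ≈ 1.66 pc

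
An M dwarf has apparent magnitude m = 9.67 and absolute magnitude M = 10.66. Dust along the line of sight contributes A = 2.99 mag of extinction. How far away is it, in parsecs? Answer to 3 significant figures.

m − M = 5 log₁₀(d/10 pc) + A  ⇒  9.67 − (10.66) − 2.99 = 5 log₁₀(d/10)
-3.980 = 5 log₁₀(d/10)
log₁₀ d = (m − M − A)/5 + 1 = 0.2040
d = 10^0.2040 = 1.600 pc

d ≈ 1.60 pc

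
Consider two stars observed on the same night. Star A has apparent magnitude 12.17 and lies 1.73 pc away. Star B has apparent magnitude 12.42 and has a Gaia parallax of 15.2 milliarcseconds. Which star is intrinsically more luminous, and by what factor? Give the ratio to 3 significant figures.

Star A: M = m − 5 log₁₀ d + 5 = 12.17 − 5·0.2380 + 5 = 15.980
Star B: p = 15.2 mas = 0.0152″ → d = 1/p = 65.79 pc
Star B: M = m − 5 log₁₀ d + 5 = 12.42 − 5·1.8182 + 5 = 8.329
ΔM = M_A − M_B = 15.980 − (8.329) = 7.651; smaller M is more luminous → Star B.
L ratio = 10^(0.4 |ΔM|) = 10^3.060 = 1149

Star B is more luminous, by a factor of 1150.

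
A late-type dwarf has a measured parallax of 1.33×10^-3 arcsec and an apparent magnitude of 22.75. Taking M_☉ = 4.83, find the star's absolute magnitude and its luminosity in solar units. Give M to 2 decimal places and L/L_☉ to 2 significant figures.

d = 1/p = 1/1.33×10^-3″ = 751.9 pc
M = m − 5 log₁₀ d + 5 = 22.75 − 5·2.8761 + 5 = 13.369
M − M_☉ = 13.369 − 4.83 = 8.539
L/L_☉ = 10^(−0.4 × 8.539) = 3.840×10^-4

M ≈ 13.37; L/L_☉ ≈ 3.8×10^-4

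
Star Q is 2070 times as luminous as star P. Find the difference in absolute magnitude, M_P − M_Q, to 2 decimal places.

M_P − M_Q ≈ 8.29

Pogson: ΔM = −2.5 log₁₀(ratio) = −2.5 log₁₀(2070) = −2.5 × 3.3160 = -8.290
Star Q is brighter so has the smaller magnitude: M_P − M_Q is positive.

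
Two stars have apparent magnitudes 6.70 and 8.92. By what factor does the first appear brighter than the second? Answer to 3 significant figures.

Δm = 6.70 − (8.92) = -2.22
Flux ratio = 10^(−0.4 Δm) = 10^(−0.4 × -2.22) = 10^0.888 = 7.727

7.73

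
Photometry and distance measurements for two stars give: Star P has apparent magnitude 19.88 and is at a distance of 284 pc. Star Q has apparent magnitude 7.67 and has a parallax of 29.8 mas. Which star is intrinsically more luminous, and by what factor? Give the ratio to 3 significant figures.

Star P: M = m − 5 log₁₀ d + 5 = 19.88 − 5·2.4533 + 5 = 12.613
Star Q: p = 29.8 mas = 0.0298″ → d = 1/p = 33.56 pc
Star Q: M = m − 5 log₁₀ d + 5 = 7.67 − 5·1.5258 + 5 = 5.041
ΔM = M_P − M_Q = 12.613 − (5.041) = 7.572; smaller M is more luminous → Star Q.
L ratio = 10^(0.4 |ΔM|) = 10^3.029 = 1069

Star Q is more luminous, by a factor of 1070.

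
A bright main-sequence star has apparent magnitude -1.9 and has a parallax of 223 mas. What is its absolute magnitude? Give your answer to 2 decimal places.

M ≈ -0.16

p = 223 mas = 0.223″ → d = 1/p = 4.484 pc
5 log₁₀(d/10 pc) = 5 log₁₀(4.484) − 5 = -1.742
M = m − 5 log₁₀(d/10) = -1.9 + 1.742 = -0.158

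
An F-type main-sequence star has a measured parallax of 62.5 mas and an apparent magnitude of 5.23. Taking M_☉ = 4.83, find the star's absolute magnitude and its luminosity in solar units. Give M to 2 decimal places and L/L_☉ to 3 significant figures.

M ≈ 4.21; L/L_☉ ≈ 1.77

d = 1/p = 1000/62.5 mas = 16.00 pc
M = m − 5 log₁₀ d + 5 = 5.23 − 5·1.2041 + 5 = 4.209
M − M_☉ = 4.209 − 4.83 = -0.621
L/L_☉ = 10^(−0.4 × -0.621) = 1.771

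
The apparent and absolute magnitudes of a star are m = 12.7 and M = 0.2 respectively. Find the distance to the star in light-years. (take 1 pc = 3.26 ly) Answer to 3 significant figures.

μ = m − M = 12.500
m − M = 5 log₁₀ d − 5
log₁₀ d = (m − M)/5 + 1 = 3.5000
d = 10^3.5000 = 3162 pc
= 10310 ly

d ≈ 10300 ly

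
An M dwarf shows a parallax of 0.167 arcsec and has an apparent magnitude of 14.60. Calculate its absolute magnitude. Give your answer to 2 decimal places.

M ≈ 15.71

d = 1/p = 1/0.167″ = 5.988 pc
5 log₁₀(d/10 pc) = 5 log₁₀(5.988) − 5 = -1.114
M = m − 5 log₁₀(d/10) = 14.60 + 1.114 = 15.714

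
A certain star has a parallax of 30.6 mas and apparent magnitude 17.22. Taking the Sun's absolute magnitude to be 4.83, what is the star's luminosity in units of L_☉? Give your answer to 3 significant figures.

d = 1/p = 1000/30.6 mas = 32.68 pc
M = m − 5 log₁₀ d + 5 = 17.22 − 5·1.5143 + 5 = 14.649
M − M_☉ = 14.649 − 4.83 = 9.819
L/L_☉ = 10^(−0.4 × 9.819) = 1.182×10^-4

L/L_☉ ≈ 1.18×10^-4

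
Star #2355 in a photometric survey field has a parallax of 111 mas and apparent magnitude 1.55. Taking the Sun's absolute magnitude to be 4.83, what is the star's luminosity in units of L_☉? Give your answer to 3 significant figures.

L/L_☉ ≈ 16.6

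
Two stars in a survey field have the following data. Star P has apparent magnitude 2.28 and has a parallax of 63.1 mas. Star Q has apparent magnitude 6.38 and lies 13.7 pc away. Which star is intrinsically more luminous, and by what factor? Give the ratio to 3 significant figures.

Star P is more luminous, by a factor of 58.4.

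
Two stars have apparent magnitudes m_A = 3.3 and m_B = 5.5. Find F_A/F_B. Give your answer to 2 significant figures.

Magnitude difference = -2.2
Flux ratio = 10^(−0.4 Δm) = 10^(−0.4 × -2.2) = 10^0.880 = 7.586

F_A/F_B ≈ 7.6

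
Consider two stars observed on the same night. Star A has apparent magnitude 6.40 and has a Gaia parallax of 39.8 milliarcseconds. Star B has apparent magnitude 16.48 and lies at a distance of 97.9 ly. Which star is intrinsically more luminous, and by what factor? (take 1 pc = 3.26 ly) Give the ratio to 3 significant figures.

Star A is more luminous, by a factor of 7540.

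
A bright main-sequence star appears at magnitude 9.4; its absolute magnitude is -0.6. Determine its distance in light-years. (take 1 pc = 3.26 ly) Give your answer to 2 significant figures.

d ≈ 3300 ly

Distance modulus: m − M = 9.4 − (-0.6) = 10.000
m − M = 5 log₁₀ d − 5
log₁₀ d = (m − M)/5 + 1 = 3.0000
d = 10^3.0000 = 1000 pc
= 3260 ly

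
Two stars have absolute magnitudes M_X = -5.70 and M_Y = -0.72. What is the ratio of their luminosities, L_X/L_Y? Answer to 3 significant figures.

L_X/L_Y ≈ 98.2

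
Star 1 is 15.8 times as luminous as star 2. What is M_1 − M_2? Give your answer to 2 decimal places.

Pogson: ΔM = −2.5 log₁₀(ratio) = −2.5 log₁₀(15.8) = −2.5 × 1.1987 = -2.997
Star 1 is brighter, so it has the smaller magnitude: the difference is negative.

M_1 − M_2 ≈ -3.00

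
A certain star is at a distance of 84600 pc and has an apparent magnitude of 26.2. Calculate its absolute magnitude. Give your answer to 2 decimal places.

5 log₁₀(d/10 pc) = 5 log₁₀(84600) − 5 = 19.637
M = m − 5 log₁₀(d/10) = 26.2 − 19.637 = 6.563

M ≈ 6.56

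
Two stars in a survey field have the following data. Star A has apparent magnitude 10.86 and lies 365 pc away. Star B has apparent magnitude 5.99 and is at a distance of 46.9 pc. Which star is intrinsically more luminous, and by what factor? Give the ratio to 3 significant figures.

Star B is more luminous, by a factor of 1.46.

Star A: M = m − 5 log₁₀ d + 5 = 10.86 − 5·2.5623 + 5 = 3.049
Star B: M = m − 5 log₁₀ d + 5 = 5.99 − 5·1.6712 + 5 = 2.634
ΔM = M_A − M_B = 3.049 − (2.634) = 0.414; smaller M is more luminous → Star B.
L ratio = 10^(0.4 |ΔM|) = 10^0.166 = 1.465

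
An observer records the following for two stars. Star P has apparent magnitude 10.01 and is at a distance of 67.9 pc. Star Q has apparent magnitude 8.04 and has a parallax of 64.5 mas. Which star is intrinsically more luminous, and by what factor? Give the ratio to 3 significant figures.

Star P is more luminous, by a factor of 3.13.

Star P: M = m − 5 log₁₀ d + 5 = 10.01 − 5·1.8319 + 5 = 5.851
Star Q: p = 64.5 mas = 0.0645″ → d = 1/p = 15.50 pc
Star Q: M = m − 5 log₁₀ d + 5 = 8.04 − 5·1.1904 + 5 = 7.088
ΔM = M_P − M_Q = 5.851 − (7.088) = -1.237; smaller M is more luminous → Star P.
L ratio = 10^(0.4 |ΔM|) = 10^0.495 = 3.125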